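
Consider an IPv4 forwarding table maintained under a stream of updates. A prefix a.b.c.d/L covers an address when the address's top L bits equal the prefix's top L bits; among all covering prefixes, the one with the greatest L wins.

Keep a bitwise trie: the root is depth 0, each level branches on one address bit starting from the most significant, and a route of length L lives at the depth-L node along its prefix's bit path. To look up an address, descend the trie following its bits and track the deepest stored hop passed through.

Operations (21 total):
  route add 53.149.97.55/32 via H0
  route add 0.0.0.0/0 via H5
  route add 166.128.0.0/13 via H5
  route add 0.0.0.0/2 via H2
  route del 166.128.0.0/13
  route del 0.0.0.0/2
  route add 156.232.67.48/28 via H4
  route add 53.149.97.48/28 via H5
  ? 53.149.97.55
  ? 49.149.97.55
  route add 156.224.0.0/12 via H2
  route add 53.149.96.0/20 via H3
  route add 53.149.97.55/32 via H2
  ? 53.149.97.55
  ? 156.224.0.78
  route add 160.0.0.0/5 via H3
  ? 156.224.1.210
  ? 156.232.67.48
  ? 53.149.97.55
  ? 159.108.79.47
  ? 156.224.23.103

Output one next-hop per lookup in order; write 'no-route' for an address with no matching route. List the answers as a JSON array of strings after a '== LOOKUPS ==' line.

Trace:
  + 53.149.97.55/32 (H0) depth=32
  + 0.0.0.0/0 (H5) depth=0
  + 166.128.0.0/13 (H5) depth=13
  + 0.0.0.0/2 (H2) depth=2
  - 166.128.0.0/13 clear@13
  - 0.0.0.0/2 clear@2
  + 156.232.67.48/28 (H4) depth=28
  + 53.149.97.48/28 (H5) depth=28
  ? 53.149.97.55  path d0:H5→d1:-→d2:-→d3:-→d4:-→d5:-→d6:-→d7:-→d8:-→d9:-→d10:-→d11:-→d12:-→d13:-→d14:-→d15:-→d16:-→d17:-→d18:-→d19:-→d20:-→d21:-→d22:-→d23:-→d24:-→d25:-→d26:-→d27:-→d28:H5→d29:-→d30:-→d31:-→d32:H0  best=H0
  ? 49.149.97.55  path d0:H5→d1:-→d2:-→d3:-→d4:-→d5:-  best=H5
  + 156.224.0.0/12 (H2) depth=12
  + 53.149.96.0/20 (H3) depth=20
  + 53.149.97.55/32 (H2) depth=32
  ? 53.149.97.55  path d0:H5→d1:-→d2:-→d3:-→d4:-→d5:-→d6:-→d7:-→d8:-→d9:-→d10:-→d11:-→d12:-→d13:-→d14:-→d15:-→d16:-→d17:-→d18:-→d19:-→d20:H3→d21:-→d22:-→d23:-→d24:-→d25:-→d26:-→d27:-→d28:H5→d29:-→d30:-→d31:-→d32:H2  best=H2
  ? 156.224.0.78  path d0:H5→d1:-→d2:-→d3:-→d4:-→d5:-→d6:-→d7:-→d8:-→d9:-→d10:-→d11:-→d12:H2  best=H2
  + 160.0.0.0/5 (H3) depth=5
  ? 156.224.1.210  path d0:H5→d1:-→d2:-→d3:-→d4:-→d5:-→d6:-→d7:-→d8:-→d9:-→d10:-→d11:-→d12:H2  best=H2
  ? 156.232.67.48  path d0:H5→d1:-→d2:-→d3:-→d4:-→d5:-→d6:-→d7:-→d8:-→d9:-→d10:-→d11:-→d12:H2→d13:-→d14:-→d15:-→d16:-→d17:-→d18:-→d19:-→d20:-→d21:-→d22:-→d23:-→d24:-→d25:-→d26:-→d27:-→d28:H4  best=H4
  ? 53.149.97.55  path d0:H5→d1:-→d2:-→d3:-→d4:-→d5:-→d6:-→d7:-→d8:-→d9:-→d10:-→d11:-→d12:-→d13:-→d14:-→d15:-→d16:-→d17:-→d18:-→d19:-→d20:H3→d21:-→d22:-→d23:-→d24:-→d25:-→d26:-→d27:-→d28:H5→d29:-→d30:-→d31:-→d32:H2  best=H2
  ? 159.108.79.47  path d0:H5→d1:-→d2:-→d3:-→d4:-→d5:-→d6:-  best=H5
  ? 156.224.23.103  path d0:H5→d1:-→d2:-→d3:-→d4:-→d5:-→d6:-→d7:-→d8:-→d9:-→d10:-→d11:-→d12:H2  best=H2

== LOOKUPS ==
["H0","H5","H2","H2","H2","H4","H2","H5","H2"]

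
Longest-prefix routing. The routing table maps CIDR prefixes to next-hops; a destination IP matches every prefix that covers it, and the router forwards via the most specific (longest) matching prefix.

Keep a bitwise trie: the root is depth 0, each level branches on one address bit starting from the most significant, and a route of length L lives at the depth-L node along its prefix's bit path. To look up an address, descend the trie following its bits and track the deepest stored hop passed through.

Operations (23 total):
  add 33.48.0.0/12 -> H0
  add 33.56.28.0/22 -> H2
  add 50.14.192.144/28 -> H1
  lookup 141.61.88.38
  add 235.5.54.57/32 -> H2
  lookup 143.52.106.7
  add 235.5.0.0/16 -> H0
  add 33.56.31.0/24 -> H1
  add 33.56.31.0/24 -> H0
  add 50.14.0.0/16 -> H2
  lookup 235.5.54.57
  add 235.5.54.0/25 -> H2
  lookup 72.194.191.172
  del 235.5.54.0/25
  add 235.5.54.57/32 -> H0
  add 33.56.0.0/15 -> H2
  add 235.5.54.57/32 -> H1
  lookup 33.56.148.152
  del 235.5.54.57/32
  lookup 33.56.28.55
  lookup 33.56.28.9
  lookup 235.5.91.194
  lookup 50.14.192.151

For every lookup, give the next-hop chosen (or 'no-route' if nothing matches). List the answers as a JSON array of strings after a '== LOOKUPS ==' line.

Trace:
  + 33.48.0.0/12 (H0) depth=12
  + 33.56.28.0/22 (H2) depth=22
  + 50.14.192.144/28 (H1) depth=28
  Q 141.61.88.38: descend ε ; hops seen [∅] ; pick no-route
  + 235.5.54.57/32 (H2) depth=32
  Q 143.52.106.7: descend 1 ; hops seen [∅] ; pick no-route
  + 235.5.0.0/16 (H0) depth=16
  + 33.56.31.0/24 (H1) depth=24
  + 33.56.31.0/24 (H0) depth=24
  + 50.14.0.0/16 (H2) depth=16
  Q 235.5.54.57: descend 11101011000001010011011000111001 ; hops seen [H0,H2] ; pick H2
  + 235.5.54.0/25 (H2) depth=25
  Q 72.194.191.172: descend 0 ; hops seen [∅] ; pick no-route
  - 235.5.54.0/25 clear@25
  + 235.5.54.57/32 (H0) depth=32
  + 33.56.0.0/15 (H2) depth=15
  + 235.5.54.57/32 (H1) depth=32
  Q 33.56.148.152: descend 0010000100111000 ; hops seen [H0,H2] ; pick H2
  - 235.5.54.57/32 clear@32
  Q 33.56.28.55: descend 0010000100111000000111 ; hops seen [H0,H2,H2] ; pick H2
  Q 33.56.28.9: descend 0010000100111000000111 ; hops seen [H0,H2,H2] ; pick H2
  Q 235.5.91.194: descend 11101011000001010 ; hops seen [H0] ; pick H0
  Q 50.14.192.151: descend 0011001000001110110000001001 ; hops seen [H2,H1] ; pick H1

== LOOKUPS ==
["no-route","no-route","H2","no-route","H2","H2","H2","H0","H1"]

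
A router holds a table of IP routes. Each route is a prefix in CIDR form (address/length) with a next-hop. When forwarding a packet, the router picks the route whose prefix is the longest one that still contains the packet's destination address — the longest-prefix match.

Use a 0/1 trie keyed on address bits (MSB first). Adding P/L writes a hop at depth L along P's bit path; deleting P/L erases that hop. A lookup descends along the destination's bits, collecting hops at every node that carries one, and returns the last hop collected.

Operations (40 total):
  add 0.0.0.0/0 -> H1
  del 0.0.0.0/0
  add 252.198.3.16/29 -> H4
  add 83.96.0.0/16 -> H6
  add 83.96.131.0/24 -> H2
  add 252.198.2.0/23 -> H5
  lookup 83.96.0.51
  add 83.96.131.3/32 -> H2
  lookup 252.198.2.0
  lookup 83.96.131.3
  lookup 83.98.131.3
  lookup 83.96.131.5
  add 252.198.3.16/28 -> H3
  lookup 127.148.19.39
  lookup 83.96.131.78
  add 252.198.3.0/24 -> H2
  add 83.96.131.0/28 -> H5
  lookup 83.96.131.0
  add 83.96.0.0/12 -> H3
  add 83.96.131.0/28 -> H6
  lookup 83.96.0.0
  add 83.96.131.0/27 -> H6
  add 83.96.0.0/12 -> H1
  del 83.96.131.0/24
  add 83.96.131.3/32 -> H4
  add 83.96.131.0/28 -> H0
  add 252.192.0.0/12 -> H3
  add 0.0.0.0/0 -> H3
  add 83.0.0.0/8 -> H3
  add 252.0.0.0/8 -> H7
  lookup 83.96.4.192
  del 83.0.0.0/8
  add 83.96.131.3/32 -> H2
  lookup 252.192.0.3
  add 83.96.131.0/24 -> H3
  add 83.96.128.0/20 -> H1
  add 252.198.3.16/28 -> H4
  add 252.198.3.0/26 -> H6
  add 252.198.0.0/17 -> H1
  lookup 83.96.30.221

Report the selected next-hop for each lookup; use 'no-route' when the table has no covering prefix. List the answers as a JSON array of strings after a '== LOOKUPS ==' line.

Trace:
  add 0.0.0.0/0 -> H1 at depth 0
  - 0.0.0.0/0 clear@0
  add 252.198.3.16/29 -> H4 at depth 29
  add 83.96.0.0/16 -> H6 at depth 16
  add 83.96.131.0/24 -> H2 at depth 24
  add 252.198.2.0/23 -> H5 at depth 23
  Q 83.96.0.51: descend 0101001101100000 ; hops seen [H6] ; pick H6
  add 83.96.131.3/32 -> H2 at depth 32
  Q 252.198.2.0: descend 11111100110001100000001 ; hops seen [H5] ; pick H5
  Q 83.96.131.3: descend 01010011011000001000001100000011 ; hops seen [H6,H2,H2] ; pick H2
  Q 83.98.131.3: descend 01010011011000 ; hops seen [∅] ; pick no-route
  Q 83.96.131.5: descend 01010011011000001000001100000 ; hops seen [H6,H2] ; pick H2
  add 252.198.3.16/28 -> H3 at depth 28
  Q 127.148.19.39: descend 01 ; hops seen [∅] ; pick no-route
  Q 83.96.131.78: descend 0101001101100000100000110 ; hops seen [H6,H2] ; pick H2
  add 252.198.3.0/24 -> H2 at depth 24
  add 83.96.131.0/28 -> H5 at depth 28
  Q 83.96.131.0: descend 010100110110000010000011000000 ; hops seen [H6,H2,H5] ; pick H5
  add 83.96.0.0/12 -> H3 at depth 12
  add 83.96.131.0/28 -> H6 at depth 28
  Q 83.96.0.0: descend 0101001101100000 ; hops seen [H3,H6] ; pick H6
  add 83.96.131.0/27 -> H6 at depth 27
  add 83.96.0.0/12 -> H1 at depth 12
  - 83.96.131.0/24 clear@24
  add 83.96.131.3/32 -> H4 at depth 32
  add 83.96.131.0/28 -> H0 at depth 28
  add 252.192.0.0/12 -> H3 at depth 12
  add 0.0.0.0/0 -> H3 at depth 0
  add 83.0.0.0/8 -> H3 at depth 8
  add 252.0.0.0/8 -> H7 at depth 8
  Q 83.96.4.192: descend 0101001101100000 ; hops seen [H3,H3,H1,H6] ; pick H6
  - 83.0.0.0/8 clear@8
  add 83.96.131.3/32 -> H2 at depth 32
  Q 252.192.0.3: descend 1111110011000 ; hops seen [H3,H7,H3] ; pick H3
  add 83.96.131.0/24 -> H3 at depth 24
  add 83.96.128.0/20 -> H1 at depth 20
  add 252.198.3.16/28 -> H4 at depth 28
  add 252.198.3.0/26 -> H6 at depth 26
  add 252.198.0.0/17 -> H1 at depth 17
  Q 83.96.30.221: descend 0101001101100000 ; hops seen [H3,H1,H6] ; pick H6

== LOOKUPS ==
["H6","H5","H2","no-route","H2","no-route","H2","H5","H6","H6","H3","H6"]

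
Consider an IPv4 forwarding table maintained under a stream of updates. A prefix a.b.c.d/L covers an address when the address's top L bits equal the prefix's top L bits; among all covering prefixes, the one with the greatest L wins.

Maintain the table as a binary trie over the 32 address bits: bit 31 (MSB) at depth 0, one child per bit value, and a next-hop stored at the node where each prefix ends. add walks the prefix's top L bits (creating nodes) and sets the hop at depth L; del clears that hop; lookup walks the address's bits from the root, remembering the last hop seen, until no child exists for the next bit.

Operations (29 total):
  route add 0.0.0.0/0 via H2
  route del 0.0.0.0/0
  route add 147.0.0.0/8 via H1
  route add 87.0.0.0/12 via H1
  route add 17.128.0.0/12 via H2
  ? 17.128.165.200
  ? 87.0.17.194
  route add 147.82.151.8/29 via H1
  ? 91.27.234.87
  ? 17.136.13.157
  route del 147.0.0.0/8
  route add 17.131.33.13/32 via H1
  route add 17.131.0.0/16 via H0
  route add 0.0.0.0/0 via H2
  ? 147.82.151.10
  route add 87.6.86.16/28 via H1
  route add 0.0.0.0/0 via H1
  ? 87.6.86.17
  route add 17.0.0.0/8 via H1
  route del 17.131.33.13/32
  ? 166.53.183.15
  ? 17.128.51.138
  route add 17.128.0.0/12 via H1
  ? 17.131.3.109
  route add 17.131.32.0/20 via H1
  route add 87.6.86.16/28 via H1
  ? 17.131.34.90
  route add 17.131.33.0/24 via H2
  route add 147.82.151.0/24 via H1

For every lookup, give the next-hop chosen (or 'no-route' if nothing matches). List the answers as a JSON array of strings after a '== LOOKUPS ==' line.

Apply in order:
  add 0.0.0.0/0 -> H2 at depth 0
  - 0.0.0.0/0 clear@0
  add 147.0.0.0/8 -> H1 at depth 8
  add 87.0.0.0/12 -> H1 at depth 12
  add 17.128.0.0/12 -> H2 at depth 12
  Q 17.128.165.200: descend 000100011000 ; hops seen [H2] ; pick H2
  Q 87.0.17.194: descend 010101110000 ; hops seen [H1] ; pick H1
  add 147.82.151.8/29 -> H1 at depth 29
  Q 91.27.234.87: descend 0101 ; hops seen [∅] ; pick no-route
  Q 17.136.13.157: descend 000100011000 ; hops seen [H2] ; pick H2
  - 147.0.0.0/8 clear@8
  add 17.131.33.13/32 -> H1 at depth 32
  add 17.131.0.0/16 -> H0 at depth 16
  add 0.0.0.0/0 -> H2 at depth 0
  Q 147.82.151.10: descend 10010011010100101001011100001 ; hops seen [H2,H1] ; pick H1
  add 87.6.86.16/28 -> H1 at depth 28
  add 0.0.0.0/0 -> H1 at depth 0
  Q 87.6.86.17: descend 0101011100000110010101100001 ; hops seen [H1,H1,H1] ; pick H1
  add 17.0.0.0/8 -> H1 at depth 8
  - 17.131.33.13/32 clear@32
  Q 166.53.183.15: descend 10 ; hops seen [H1] ; pick H1
  Q 17.128.51.138: descend 00010001100000 ; hops seen [H1,H1,H2] ; pick H2
  add 17.128.0.0/12 -> H1 at depth 12
  Q 17.131.3.109: descend 000100011000001100 ; hops seen [H1,H1,H1,H0] ; pick H0
  add 17.131.32.0/20 -> H1 at depth 20
  add 87.6.86.16/28 -> H1 at depth 28
  Q 17.131.34.90: descend 0001000110000011001000 ; hops seen [H1,H1,H1,H0,H1] ; pick H1
  add 17.131.33.0/24 -> H2 at depth 24
  add 147.82.151.0/24 -> H1 at depth 24

== LOOKUPS ==
["H2","H1","no-route","H2","H1","H1","H1","H2","H0","H1"]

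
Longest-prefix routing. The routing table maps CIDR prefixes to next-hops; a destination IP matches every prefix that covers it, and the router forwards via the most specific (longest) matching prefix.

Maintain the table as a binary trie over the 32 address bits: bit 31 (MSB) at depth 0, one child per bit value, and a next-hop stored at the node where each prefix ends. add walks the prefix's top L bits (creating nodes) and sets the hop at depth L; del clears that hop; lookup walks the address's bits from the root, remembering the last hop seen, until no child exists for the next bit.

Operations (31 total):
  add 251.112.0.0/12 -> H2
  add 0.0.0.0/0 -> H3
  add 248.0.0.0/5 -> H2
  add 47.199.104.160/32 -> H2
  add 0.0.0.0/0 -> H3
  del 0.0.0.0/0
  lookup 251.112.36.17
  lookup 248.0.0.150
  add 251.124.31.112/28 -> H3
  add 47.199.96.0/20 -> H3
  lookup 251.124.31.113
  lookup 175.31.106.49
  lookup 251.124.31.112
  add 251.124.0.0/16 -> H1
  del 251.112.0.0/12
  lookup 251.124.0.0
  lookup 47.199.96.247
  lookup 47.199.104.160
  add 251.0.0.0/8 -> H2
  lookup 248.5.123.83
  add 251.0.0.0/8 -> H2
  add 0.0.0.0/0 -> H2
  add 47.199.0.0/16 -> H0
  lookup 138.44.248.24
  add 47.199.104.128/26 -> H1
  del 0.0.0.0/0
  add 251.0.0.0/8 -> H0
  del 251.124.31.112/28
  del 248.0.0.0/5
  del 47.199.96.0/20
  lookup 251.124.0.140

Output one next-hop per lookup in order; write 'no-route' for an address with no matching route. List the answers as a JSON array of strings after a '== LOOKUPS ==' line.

Apply in order:
  + 251.112.0.0/12 (H2) depth=12
  + 0.0.0.0/0 (H3) depth=0
  + 248.0.0.0/5 (H2) depth=5
  + 47.199.104.160/32 (H2) depth=32
  + 0.0.0.0/0 (H3) depth=0
  del 0.0.0.0/0 (clear depth 0)
  lookup 251.112.36.17: bits 111110110111 walk d0:-→d1:-→d2:-→d3:-→d4:-→d5:H2→d6:-→d7:-→d8:-→d9:-→d10:-→d11:-→d12:H2 -> H2
  lookup 248.0.0.150: bits 111110 walk d0:-→d1:-→d2:-→d3:-→d4:-→d5:H2→d6:- -> H2
  + 251.124.31.112/28 (H3) depth=28
  + 47.199.96.0/20 (H3) depth=20
  lookup 251.124.31.113: bits 1111101101111100000111110111 walk d0:-→d1:-→d2:-→d3:-→d4:-→d5:H2→d6:-→d7:-→d8:-→d9:-→d10:-→d11:-→d12:H2→d13:-→d14:-→d15:-→d16:-→d17:-→d18:-→d19:-→d20:-→d21:-→d22:-→d23:-→d24:-→d25:-→d26:-→d27:-→d28:H3 -> H3
  lookup 175.31.106.49: bits 1 walk d0:-→d1:- -> no-route
  lookup 251.124.31.112: bits 1111101101111100000111110111 walk d0:-→d1:-→d2:-→d3:-→d4:-→d5:H2→d6:-→d7:-→d8:-→d9:-→d10:-→d11:-→d12:H2→d13:-→d14:-→d15:-→d16:-→d17:-→d18:-→d19:-→d20:-→d21:-→d22:-→d23:-→d24:-→d25:-→d26:-→d27:-→d28:H3 -> H3
  + 251.124.0.0/16 (H1) depth=16
  del 251.112.0.0/12 (clear depth 12)
  lookup 251.124.0.0: bits 1111101101111100000 walk d0:-→d1:-→d2:-→d3:-→d4:-→d5:H2→d6:-→d7:-→d8:-→d9:-→d10:-→d11:-→d12:-→d13:-→d14:-→d15:-→d16:H1→d17:-→d18:-→d19:- -> H1
  lookup 47.199.96.247: bits 00101111110001110110 walk d0:-→d1:-→d2:-→d3:-→d4:-→d5:-→d6:-→d7:-→d8:-→d9:-→d10:-→d11:-→d12:-→d13:-→d14:-→d15:-→d16:-→d17:-→d18:-→d19:-→d20:H3 -> H3
  lookup 47.199.104.160: bits 00101111110001110110100010100000 walk d0:-→d1:-→d2:-→d3:-→d4:-→d5:-→d6:-→d7:-→d8:-→d9:-→d10:-→d11:-→d12:-→d13:-→d14:-→d15:-→d16:-→d17:-→d18:-→d19:-→d20:H3→d21:-→d22:-→d23:-→d24:-→d25:-→d26:-→d27:-→d28:-→d29:-→d30:-→d31:-→d32:H2 -> H2
  + 251.0.0.0/8 (H2) depth=8
  lookup 248.5.123.83: bits 111110 walk d0:-→d1:-→d2:-→d3:-→d4:-→d5:H2→d6:- -> H2
  + 251.0.0.0/8 (H2) depth=8
  + 0.0.0.0/0 (H2) depth=0
  + 47.199.0.0/16 (H0) depth=16
  lookup 138.44.248.24: bits 1 walk d0:H2→d1:- -> H2
  + 47.199.104.128/26 (H1) depth=26
  del 0.0.0.0/0 (clear depth 0)
  + 251.0.0.0/8 (H0) depth=8
  del 251.124.31.112/28 (clear depth 28)
  del 248.0.0.0/5 (clear depth 5)
  del 47.199.96.0/20 (clear depth 20)
  lookup 251.124.0.140: bits 1111101101111100000 walk d0:-→d1:-→d2:-→d3:-→d4:-→d5:-→d6:-→d7:-→d8:H0→d9:-→d10:-→d11:-→d12:-→d13:-→d14:-→d15:-→d16:H1→d17:-→d18:-→d19:- -> H1

== LOOKUPS ==
["H2","H2","H3","no-route","H3","H1","H3","H2","H2","H2","H1"]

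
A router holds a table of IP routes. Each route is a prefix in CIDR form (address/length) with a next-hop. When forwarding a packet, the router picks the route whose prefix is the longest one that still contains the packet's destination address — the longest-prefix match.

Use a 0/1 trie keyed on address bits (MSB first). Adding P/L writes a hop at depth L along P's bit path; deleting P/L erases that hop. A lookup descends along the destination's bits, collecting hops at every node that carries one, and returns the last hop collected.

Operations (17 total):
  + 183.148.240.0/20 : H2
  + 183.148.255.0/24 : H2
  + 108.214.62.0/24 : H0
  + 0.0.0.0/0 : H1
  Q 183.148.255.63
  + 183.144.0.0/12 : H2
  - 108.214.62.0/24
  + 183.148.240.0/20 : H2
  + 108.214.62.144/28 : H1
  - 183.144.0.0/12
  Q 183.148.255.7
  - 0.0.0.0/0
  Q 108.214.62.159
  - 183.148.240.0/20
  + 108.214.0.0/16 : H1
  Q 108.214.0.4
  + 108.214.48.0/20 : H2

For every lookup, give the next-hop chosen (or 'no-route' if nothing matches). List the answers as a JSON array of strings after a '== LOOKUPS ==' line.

Trace:
  + 183.148.240.0/20 (H2) depth=20
  + 183.148.255.0/24 (H2) depth=24
  + 108.214.62.0/24 (H0) depth=24
  + 0.0.0.0/0 (H1) depth=0
  lookup 183.148.255.63: bits 101101111001010011111111 walk d0:H1→d1:-→d2:-→d3:-→d4:-→d5:-→d6:-→d7:-→d8:-→d9:-→d10:-→d11:-→d12:-→d13:-→d14:-→d15:-→d16:-→d17:-→d18:-→d19:-→d20:H2→d21:-→d22:-→d23:-→d24:H2 -> H2
  + 183.144.0.0/12 (H2) depth=12
  - 108.214.62.0/24 clear@24
  + 183.148.240.0/20 (H2) depth=20
  + 108.214.62.144/28 (H1) depth=28
  - 183.144.0.0/12 clear@12
  lookup 183.148.255.7: bits 101101111001010011111111 walk d0:H1→d1:-→d2:-→d3:-→d4:-→d5:-→d6:-→d7:-→d8:-→d9:-→d10:-→d11:-→d12:-→d13:-→d14:-→d15:-→d16:-→d17:-→d18:-→d19:-→d20:H2→d21:-→d22:-→d23:-→d24:H2 -> H2
  - 0.0.0.0/0 clear@0
  lookup 108.214.62.159: bits 0110110011010110001111101001 walk d0:-→d1:-→d2:-→d3:-→d4:-→d5:-→d6:-→d7:-→d8:-→d9:-→d10:-→d11:-→d12:-→d13:-→d14:-→d15:-→d16:-→d17:-→d18:-→d19:-→d20:-→d21:-→d22:-→d23:-→d24:-→d25:-→d26:-→d27:-→d28:H1 -> H1
  - 183.148.240.0/20 clear@20
  + 108.214.0.0/16 (H1) depth=16
  lookup 108.214.0.4: bits 011011001101011000 walk d0:-→d1:-→d2:-→d3:-→d4:-→d5:-→d6:-→d7:-→d8:-→d9:-→d10:-→d11:-→d12:-→d13:-→d14:-→d15:-→d16:H1→d17:-→d18:- -> H1
  + 108.214.48.0/20 (H2) depth=20

== LOOKUPS ==
["H2","H2","H1","H1"]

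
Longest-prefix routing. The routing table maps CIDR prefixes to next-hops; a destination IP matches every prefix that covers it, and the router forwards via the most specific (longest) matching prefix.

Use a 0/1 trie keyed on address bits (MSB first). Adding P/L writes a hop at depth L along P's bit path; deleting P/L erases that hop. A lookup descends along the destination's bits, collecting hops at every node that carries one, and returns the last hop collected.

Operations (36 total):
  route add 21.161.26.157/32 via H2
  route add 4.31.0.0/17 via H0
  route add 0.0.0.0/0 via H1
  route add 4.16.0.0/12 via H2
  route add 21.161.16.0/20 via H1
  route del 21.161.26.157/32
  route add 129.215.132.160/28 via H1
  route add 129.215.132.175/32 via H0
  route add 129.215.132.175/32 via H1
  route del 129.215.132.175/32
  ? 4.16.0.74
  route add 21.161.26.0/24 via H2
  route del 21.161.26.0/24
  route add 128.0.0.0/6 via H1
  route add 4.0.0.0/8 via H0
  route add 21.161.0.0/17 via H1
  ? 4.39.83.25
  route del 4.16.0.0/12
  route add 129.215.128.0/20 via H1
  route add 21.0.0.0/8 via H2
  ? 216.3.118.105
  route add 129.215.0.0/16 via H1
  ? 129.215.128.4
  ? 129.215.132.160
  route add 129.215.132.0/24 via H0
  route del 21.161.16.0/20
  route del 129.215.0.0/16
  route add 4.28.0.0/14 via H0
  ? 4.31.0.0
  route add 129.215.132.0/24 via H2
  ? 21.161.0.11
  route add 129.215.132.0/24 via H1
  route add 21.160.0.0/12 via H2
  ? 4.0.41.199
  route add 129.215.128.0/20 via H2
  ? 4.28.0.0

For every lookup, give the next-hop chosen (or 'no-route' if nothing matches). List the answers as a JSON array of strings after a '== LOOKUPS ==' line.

Process each operation:
  + 21.161.26.157/32 (H2) depth=32
  + 4.31.0.0/17 (H0) depth=17
  + 0.0.0.0/0 (H1) depth=0
  + 4.16.0.0/12 (H2) depth=12
  + 21.161.16.0/20 (H1) depth=20
  del 21.161.26.157/32 (clear depth 32)
  + 129.215.132.160/28 (H1) depth=28
  + 129.215.132.175/32 (H0) depth=32
  + 129.215.132.175/32 (H1) depth=32
  del 129.215.132.175/32 (clear depth 32)
  Q 4.16.0.74: descend 000001000001 ; hops seen [H1,H2] ; pick H2
  + 21.161.26.0/24 (H2) depth=24
  del 21.161.26.0/24 (clear depth 24)
  + 128.0.0.0/6 (H1) depth=6
  + 4.0.0.0/8 (H0) depth=8
  + 21.161.0.0/17 (H1) depth=17
  Q 4.39.83.25: descend 0000010000 ; hops seen [H1,H0] ; pick H0
  del 4.16.0.0/12 (clear depth 12)
  + 129.215.128.0/20 (H1) depth=20
  + 21.0.0.0/8 (H2) depth=8
  Q 216.3.118.105: descend 1 ; hops seen [H1] ; pick H1
  + 129.215.0.0/16 (H1) depth=16
  Q 129.215.128.4: descend 100000011101011110000 ; hops seen [H1,H1,H1,H1] ; pick H1
  Q 129.215.132.160: descend 1000000111010111100001001010 ; hops seen [H1,H1,H1,H1,H1] ; pick H1
  + 129.215.132.0/24 (H0) depth=24
  del 21.161.16.0/20 (clear depth 20)
  del 129.215.0.0/16 (clear depth 16)
  + 4.28.0.0/14 (H0) depth=14
  Q 4.31.0.0: descend 00000100000111110 ; hops seen [H1,H0,H0,H0] ; pick H0
  + 129.215.132.0/24 (H2) depth=24
  Q 21.161.0.11: descend 0001010110100001000 ; hops seen [H1,H2,H1] ; pick H1
  + 129.215.132.0/24 (H1) depth=24
  + 21.160.0.0/12 (H2) depth=12
  Q 4.0.41.199: descend 00000100000 ; hops seen [H1,H0] ; pick H0
  + 129.215.128.0/20 (H2) depth=20
  Q 4.28.0.0: descend 00000100000111 ; hops seen [H1,H0,H0] ; pick H0

== LOOKUPS ==
["H2","H0","H1","H1","H1","H0","H1","H0","H0"]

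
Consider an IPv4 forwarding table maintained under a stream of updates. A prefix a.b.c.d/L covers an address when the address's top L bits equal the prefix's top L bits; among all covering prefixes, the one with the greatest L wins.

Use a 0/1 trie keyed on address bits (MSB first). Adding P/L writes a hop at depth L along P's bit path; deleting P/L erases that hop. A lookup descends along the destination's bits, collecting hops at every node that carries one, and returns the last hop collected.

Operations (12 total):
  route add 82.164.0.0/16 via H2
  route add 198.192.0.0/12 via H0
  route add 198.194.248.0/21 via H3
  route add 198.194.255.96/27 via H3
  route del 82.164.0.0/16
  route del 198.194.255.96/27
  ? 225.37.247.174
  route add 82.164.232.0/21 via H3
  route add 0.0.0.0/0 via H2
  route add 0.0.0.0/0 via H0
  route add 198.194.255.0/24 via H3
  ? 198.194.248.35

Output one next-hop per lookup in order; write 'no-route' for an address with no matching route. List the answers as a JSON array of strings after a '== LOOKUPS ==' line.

Process each operation:
  + 82.164.0.0/16 (H2) depth=16
  + 198.192.0.0/12 (H0) depth=12
  + 198.194.248.0/21 (H3) depth=21
  + 198.194.255.96/27 (H3) depth=27
  - 82.164.0.0/16 clear@16
  - 198.194.255.96/27 clear@27
  lookup 225.37.247.174: bits 11 walk d0:-→d1:-→d2:- -> no-route
  + 82.164.232.0/21 (H3) depth=21
  + 0.0.0.0/0 (H2) depth=0
  + 0.0.0.0/0 (H0) depth=0
  + 198.194.255.0/24 (H3) depth=24
  lookup 198.194.248.35: bits 110001101100001011111 walk d0:H0→d1:-→d2:-→d3:-→d4:-→d5:-→d6:-→d7:-→d8:-→d9:-→d10:-→d11:-→d12:H0→d13:-→d14:-→d15:-→d16:-→d17:-→d18:-→d19:-→d20:-→d21:H3 -> H3

== LOOKUPS ==
["no-route","H3"]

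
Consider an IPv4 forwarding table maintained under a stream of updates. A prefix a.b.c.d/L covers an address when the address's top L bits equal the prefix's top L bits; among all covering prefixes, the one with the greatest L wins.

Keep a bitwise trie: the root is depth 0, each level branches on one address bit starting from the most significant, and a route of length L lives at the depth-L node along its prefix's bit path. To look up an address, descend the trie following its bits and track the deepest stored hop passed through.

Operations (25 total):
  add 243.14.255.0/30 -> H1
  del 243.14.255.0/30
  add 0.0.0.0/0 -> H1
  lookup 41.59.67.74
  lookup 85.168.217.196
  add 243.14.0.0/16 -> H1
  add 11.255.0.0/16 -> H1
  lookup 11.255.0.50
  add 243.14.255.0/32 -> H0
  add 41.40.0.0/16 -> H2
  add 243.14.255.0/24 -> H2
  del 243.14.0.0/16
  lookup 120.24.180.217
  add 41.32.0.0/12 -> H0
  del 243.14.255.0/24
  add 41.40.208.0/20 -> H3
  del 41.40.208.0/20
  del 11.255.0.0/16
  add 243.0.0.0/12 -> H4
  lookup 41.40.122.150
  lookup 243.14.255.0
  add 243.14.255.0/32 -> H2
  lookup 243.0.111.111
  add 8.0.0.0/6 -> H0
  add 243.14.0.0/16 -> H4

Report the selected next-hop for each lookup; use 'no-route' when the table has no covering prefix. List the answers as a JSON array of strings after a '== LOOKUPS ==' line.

Process each operation:
  + 243.14.255.0/30 (H1) depth=30
  del 243.14.255.0/30 (clear depth 30)
  + 0.0.0.0/0 (H1) depth=0
  lookup 41.59.67.74: bits ε walk d0:H1 -> H1
  lookup 85.168.217.196: bits ε walk d0:H1 -> H1
  + 243.14.0.0/16 (H1) depth=16
  + 11.255.0.0/16 (H1) depth=16
  lookup 11.255.0.50: bits 0000101111111111 walk d0:H1→d1:-→d2:-→d3:-→d4:-→d5:-→d6:-→d7:-→d8:-→d9:-→d10:-→d11:-→d12:-→d13:-→d14:-→d15:-→d16:H1 -> H1
  + 243.14.255.0/32 (H0) depth=32
  + 41.40.0.0/16 (H2) depth=16
  + 243.14.255.0/24 (H2) depth=24
  del 243.14.0.0/16 (clear depth 16)
  lookup 120.24.180.217: bits 0 walk d0:H1→d1:- -> H1
  + 41.32.0.0/12 (H0) depth=12
  del 243.14.255.0/24 (clear depth 24)
  + 41.40.208.0/20 (H3) depth=20
  del 41.40.208.0/20 (clear depth 20)
  del 11.255.0.0/16 (clear depth 16)
  + 243.0.0.0/12 (H4) depth=12
  lookup 41.40.122.150: bits 0010100100101000 walk d0:H1→d1:-→d2:-→d3:-→d4:-→d5:-→d6:-→d7:-→d8:-→d9:-→d10:-→d11:-→d12:H0→d13:-→d14:-→d15:-→d16:H2 -> H2
  lookup 243.14.255.0: bits 11110011000011101111111100000000 walk d0:H1→d1:-→d2:-→d3:-→d4:-→d5:-→d6:-→d7:-→d8:-→d9:-→d10:-→d11:-→d12:H4→d13:-→d14:-→d15:-→d16:-→d17:-→d18:-→d19:-→d20:-→d21:-→d22:-→d23:-→d24:-→d25:-→d26:-→d27:-→d28:-→d29:-→d30:-→d31:-→d32:H0 -> H0
  + 243.14.255.0/32 (H2) depth=32
  lookup 243.0.111.111: bits 111100110000 walk d0:H1→d1:-→d2:-→d3:-→d4:-→d5:-→d6:-→d7:-→d8:-→d9:-→d10:-→d11:-→d12:H4 -> H4
  + 8.0.0.0/6 (H0) depth=6
  + 243.14.0.0/16 (H4) depth=16

== LOOKUPS ==
["H1","H1","H1","H1","H2","H0","H4"]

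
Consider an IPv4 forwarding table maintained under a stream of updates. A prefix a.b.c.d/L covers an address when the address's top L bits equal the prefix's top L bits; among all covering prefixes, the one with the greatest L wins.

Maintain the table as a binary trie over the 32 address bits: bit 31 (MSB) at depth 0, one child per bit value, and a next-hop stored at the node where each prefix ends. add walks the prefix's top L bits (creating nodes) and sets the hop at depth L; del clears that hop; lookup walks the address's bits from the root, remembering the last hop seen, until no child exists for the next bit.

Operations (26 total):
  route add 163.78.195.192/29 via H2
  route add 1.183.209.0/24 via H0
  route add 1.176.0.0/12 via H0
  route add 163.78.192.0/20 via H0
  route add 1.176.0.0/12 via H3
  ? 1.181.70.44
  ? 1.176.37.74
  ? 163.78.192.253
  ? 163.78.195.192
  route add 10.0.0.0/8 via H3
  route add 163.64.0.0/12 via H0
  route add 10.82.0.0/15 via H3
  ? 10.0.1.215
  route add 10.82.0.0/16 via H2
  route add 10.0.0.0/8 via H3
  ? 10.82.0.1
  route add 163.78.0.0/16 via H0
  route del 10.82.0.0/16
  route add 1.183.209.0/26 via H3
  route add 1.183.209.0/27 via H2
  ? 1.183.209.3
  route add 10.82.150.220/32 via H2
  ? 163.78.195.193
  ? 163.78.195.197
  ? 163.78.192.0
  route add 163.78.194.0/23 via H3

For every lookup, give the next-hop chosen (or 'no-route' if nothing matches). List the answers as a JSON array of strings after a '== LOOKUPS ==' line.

Apply in order:
  + 163.78.195.192/29 (H2) depth=29
  + 1.183.209.0/24 (H0) depth=24
  + 1.176.0.0/12 (H0) depth=12
  + 163.78.192.0/20 (H0) depth=20
  + 1.176.0.0/12 (H3) depth=12
  Q 1.181.70.44: descend 00000001101101 ; hops seen [H3] ; pick H3
  Q 1.176.37.74: descend 0000000110110 ; hops seen [H3] ; pick H3
  Q 163.78.192.253: descend 1010001101001110110000 ; hops seen [H0] ; pick H0
  Q 163.78.195.192: descend 10100011010011101100001111000 ; hops seen [H0,H2] ; pick H2
  + 10.0.0.0/8 (H3) depth=8
  + 163.64.0.0/12 (H0) depth=12
  + 10.82.0.0/15 (H3) depth=15
  Q 10.0.1.215: descend 000010100 ; hops seen [H3] ; pick H3
  + 10.82.0.0/16 (H2) depth=16
  + 10.0.0.0/8 (H3) depth=8
  Q 10.82.0.1: descend 0000101001010010 ; hops seen [H3,H3,H2] ; pick H2
  + 163.78.0.0/16 (H0) depth=16
  - 10.82.0.0/16 clear@16
  + 1.183.209.0/26 (H3) depth=26
  + 1.183.209.0/27 (H2) depth=27
  Q 1.183.209.3: descend 000000011011011111010001000 ; hops seen [H3,H0,H3,H2] ; pick H2
  + 10.82.150.220/32 (H2) depth=32
  Q 163.78.195.193: descend 10100011010011101100001111000 ; hops seen [H0,H0,H0,H2] ; pick H2
  Q 163.78.195.197: descend 10100011010011101100001111000 ; hops seen [H0,H0,H0,H2] ; pick H2
  Q 163.78.192.0: descend 1010001101001110110000 ; hops seen [H0,H0,H0] ; pick H0
  + 163.78.194.0/23 (H3) depth=23

== LOOKUPS ==
["H3","H3","H0","H2","H3","H2","H2","H2","H2","H0"]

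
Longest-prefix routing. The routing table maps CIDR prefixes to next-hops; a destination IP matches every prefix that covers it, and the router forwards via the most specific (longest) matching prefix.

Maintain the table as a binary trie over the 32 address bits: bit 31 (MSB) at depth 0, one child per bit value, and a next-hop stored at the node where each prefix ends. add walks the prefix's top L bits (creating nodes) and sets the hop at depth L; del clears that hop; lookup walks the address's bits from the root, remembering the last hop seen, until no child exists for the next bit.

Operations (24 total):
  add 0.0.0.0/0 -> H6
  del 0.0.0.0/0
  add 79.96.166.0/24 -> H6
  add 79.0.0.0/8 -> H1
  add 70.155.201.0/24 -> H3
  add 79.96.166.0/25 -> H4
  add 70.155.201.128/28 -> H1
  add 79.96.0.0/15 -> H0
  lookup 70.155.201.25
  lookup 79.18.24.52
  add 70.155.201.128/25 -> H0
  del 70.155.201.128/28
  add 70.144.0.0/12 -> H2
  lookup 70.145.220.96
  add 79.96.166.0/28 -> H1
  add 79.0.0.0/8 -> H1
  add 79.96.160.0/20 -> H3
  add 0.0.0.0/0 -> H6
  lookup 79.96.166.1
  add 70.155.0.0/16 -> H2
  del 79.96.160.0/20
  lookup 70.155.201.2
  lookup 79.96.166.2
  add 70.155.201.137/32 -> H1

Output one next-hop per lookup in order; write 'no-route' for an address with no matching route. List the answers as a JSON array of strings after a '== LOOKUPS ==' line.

Trace:
  + 0.0.0.0/0 (H6) depth=0
  del 0.0.0.0/0 (clear depth 0)
  + 79.96.166.0/24 (H6) depth=24
  + 79.0.0.0/8 (H1) depth=8
  + 70.155.201.0/24 (H3) depth=24
  + 79.96.166.0/25 (H4) depth=25
  + 70.155.201.128/28 (H1) depth=28
  + 79.96.0.0/15 (H0) depth=15
  ? 70.155.201.25  path d0:-→d1:-→d2:-→d3:-→d4:-→d5:-→d6:-→d7:-→d8:-→d9:-→d10:-→d11:-→d12:-→d13:-→d14:-→d15:-→d16:-→d17:-→d18:-→d19:-→d20:-→d21:-→d22:-→d23:-→d24:H3  best=H3
  ? 79.18.24.52  path d0:-→d1:-→d2:-→d3:-→d4:-→d5:-→d6:-→d7:-→d8:H1→d9:-  best=H1
  + 70.155.201.128/25 (H0) depth=25
  del 70.155.201.128/28 (clear depth 28)
  + 70.144.0.0/12 (H2) depth=12
  ? 70.145.220.96  path d0:-→d1:-→d2:-→d3:-→d4:-→d5:-→d6:-→d7:-→d8:-→d9:-→d10:-→d11:-→d12:H2  best=H2
  + 79.96.166.0/28 (H1) depth=28
  + 79.0.0.0/8 (H1) depth=8
  + 79.96.160.0/20 (H3) depth=20
  + 0.0.0.0/0 (H6) depth=0
  ? 79.96.166.1  path d0:H6→d1:-→d2:-→d3:-→d4:-→d5:-→d6:-→d7:-→d8:H1→d9:-→d10:-→d11:-→d12:-→d13:-→d14:-→d15:H0→d16:-→d17:-→d18:-→d19:-→d20:H3→d21:-→d22:-→d23:-→d24:H6→d25:H4→d26:-→d27:-→d28:H1  best=H1
  + 70.155.0.0/16 (H2) depth=16
  del 79.96.160.0/20 (clear depth 20)
  ? 70.155.201.2  path d0:H6→d1:-→d2:-→d3:-→d4:-→d5:-→d6:-→d7:-→d8:-→d9:-→d10:-→d11:-→d12:H2→d13:-→d14:-→d15:-→d16:H2→d17:-→d18:-→d19:-→d20:-→d21:-→d22:-→d23:-→d24:H3  best=H3
  ? 79.96.166.2  path d0:H6→d1:-→d2:-→d3:-→d4:-→d5:-→d6:-→d7:-→d8:H1→d9:-→d10:-→d11:-→d12:-→d13:-→d14:-→d15:H0→d16:-→d17:-→d18:-→d19:-→d20:-→d21:-→d22:-→d23:-→d24:H6→d25:H4→d26:-→d27:-→d28:H1  best=H1
  + 70.155.201.137/32 (H1) depth=32

== LOOKUPS ==
["H3","H1","H2","H1","H3","H1"]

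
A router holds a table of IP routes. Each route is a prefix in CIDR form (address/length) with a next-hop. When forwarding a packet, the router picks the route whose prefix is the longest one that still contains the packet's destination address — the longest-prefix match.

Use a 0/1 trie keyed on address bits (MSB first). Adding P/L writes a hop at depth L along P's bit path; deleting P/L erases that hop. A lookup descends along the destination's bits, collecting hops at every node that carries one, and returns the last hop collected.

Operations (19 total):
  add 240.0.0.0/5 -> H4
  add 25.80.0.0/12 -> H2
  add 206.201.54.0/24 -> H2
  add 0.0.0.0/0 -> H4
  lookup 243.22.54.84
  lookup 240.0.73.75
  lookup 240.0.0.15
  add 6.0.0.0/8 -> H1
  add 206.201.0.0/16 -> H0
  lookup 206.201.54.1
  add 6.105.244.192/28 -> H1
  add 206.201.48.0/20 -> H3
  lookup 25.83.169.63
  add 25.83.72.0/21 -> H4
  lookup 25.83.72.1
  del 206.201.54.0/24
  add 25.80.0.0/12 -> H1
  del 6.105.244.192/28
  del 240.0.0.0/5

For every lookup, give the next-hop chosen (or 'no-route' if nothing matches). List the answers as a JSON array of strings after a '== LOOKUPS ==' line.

Trace:
  add 240.0.0.0/5 -> H4 at depth 5
  add 25.80.0.0/12 -> H2 at depth 12
  add 206.201.54.0/24 -> H2 at depth 24
  add 0.0.0.0/0 -> H4 at depth 0
  lookup 243.22.54.84: bits 11110 walk d0:H4→d1:-→d2:-→d3:-→d4:-→d5:H4 -> H4
  lookup 240.0.73.75: bits 11110 walk d0:H4→d1:-→d2:-→d3:-→d4:-→d5:H4 -> H4
  lookup 240.0.0.15: bits 11110 walk d0:H4→d1:-→d2:-→d3:-→d4:-→d5:H4 -> H4
  add 6.0.0.0/8 -> H1 at depth 8
  add 206.201.0.0/16 -> H0 at depth 16
  lookup 206.201.54.1: bits 110011101100100100110110 walk d0:H4→d1:-→d2:-→d3:-→d4:-→d5:-→d6:-→d7:-→d8:-→d9:-→d10:-→d11:-→d12:-→d13:-→d14:-→d15:-→d16:H0→d17:-→d18:-→d19:-→d20:-→d21:-→d22:-→d23:-→d24:H2 -> H2
  add 6.105.244.192/28 -> H1 at depth 28
  add 206.201.48.0/20 -> H3 at depth 20
  lookup 25.83.169.63: bits 000110010101 walk d0:H4→d1:-→d2:-→d3:-→d4:-→d5:-→d6:-→d7:-→d8:-→d9:-→d10:-→d11:-→d12:H2 -> H2
  add 25.83.72.0/21 -> H4 at depth 21
  lookup 25.83.72.1: bits 000110010101001101001 walk d0:H4→d1:-→d2:-→d3:-→d4:-→d5:-→d6:-→d7:-→d8:-→d9:-→d10:-→d11:-→d12:H2→d13:-→d14:-→d15:-→d16:-→d17:-→d18:-→d19:-→d20:-→d21:H4 -> H4
  - 206.201.54.0/24 clear@24
  add 25.80.0.0/12 -> H1 at depth 12
  - 6.105.244.192/28 clear@28
  - 240.0.0.0/5 clear@5

== LOOKUPS ==
["H4","H4","H4","H2","H2","H4"]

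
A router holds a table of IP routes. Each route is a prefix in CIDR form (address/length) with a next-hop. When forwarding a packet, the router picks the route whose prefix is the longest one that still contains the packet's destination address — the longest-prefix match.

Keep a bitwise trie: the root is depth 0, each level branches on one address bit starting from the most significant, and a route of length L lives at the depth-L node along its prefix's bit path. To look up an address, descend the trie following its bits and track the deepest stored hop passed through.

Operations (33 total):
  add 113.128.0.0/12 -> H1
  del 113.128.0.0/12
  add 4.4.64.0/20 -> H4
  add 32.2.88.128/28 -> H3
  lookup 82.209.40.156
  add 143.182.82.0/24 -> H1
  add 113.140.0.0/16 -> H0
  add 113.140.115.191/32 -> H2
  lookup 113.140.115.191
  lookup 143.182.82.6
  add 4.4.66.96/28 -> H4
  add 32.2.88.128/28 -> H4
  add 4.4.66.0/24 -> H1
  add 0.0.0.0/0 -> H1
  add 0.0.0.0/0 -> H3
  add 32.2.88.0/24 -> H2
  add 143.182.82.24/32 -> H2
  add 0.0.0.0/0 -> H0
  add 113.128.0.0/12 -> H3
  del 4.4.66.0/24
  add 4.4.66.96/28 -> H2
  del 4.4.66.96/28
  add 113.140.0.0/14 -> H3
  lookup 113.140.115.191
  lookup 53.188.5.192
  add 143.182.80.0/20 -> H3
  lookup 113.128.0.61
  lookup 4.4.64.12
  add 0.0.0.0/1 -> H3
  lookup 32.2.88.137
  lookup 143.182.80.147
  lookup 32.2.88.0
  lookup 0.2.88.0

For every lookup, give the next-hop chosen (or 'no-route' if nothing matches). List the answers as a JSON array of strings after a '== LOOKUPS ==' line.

Process each operation:
  + 113.128.0.0/12 (H1) depth=12
  del 113.128.0.0/12 (clear depth 12)
  + 4.4.64.0/20 (H4) depth=20
  + 32.2.88.128/28 (H3) depth=28
  lookup 82.209.40.156: bits 01 walk d0:-→d1:-→d2:- -> no-route
  + 143.182.82.0/24 (H1) depth=24
  + 113.140.0.0/16 (H0) depth=16
  + 113.140.115.191/32 (H2) depth=32
  lookup 113.140.115.191: bits 01110001100011000111001110111111 walk d0:-→d1:-→d2:-→d3:-→d4:-→d5:-→d6:-→d7:-→d8:-→d9:-→d10:-→d11:-→d12:-→d13:-→d14:-→d15:-→d16:H0→d17:-→d18:-→d19:-→d20:-→d21:-→d22:-→d23:-→d24:-→d25:-→d26:-→d27:-→d28:-→d29:-→d30:-→d31:-→d32:H2 -> H2
  lookup 143.182.82.6: bits 100011111011011001010010 walk d0:-→d1:-→d2:-→d3:-→d4:-→d5:-→d6:-→d7:-→d8:-→d9:-→d10:-→d11:-→d12:-→d13:-→d14:-→d15:-→d16:-→d17:-→d18:-→d19:-→d20:-→d21:-→d22:-→d23:-→d24:H1 -> H1
  + 4.4.66.96/28 (H4) depth=28
  + 32.2.88.128/28 (H4) depth=28
  + 4.4.66.0/24 (H1) depth=24
  + 0.0.0.0/0 (H1) depth=0
  + 0.0.0.0/0 (H3) depth=0
  + 32.2.88.0/24 (H2) depth=24
  + 143.182.82.24/32 (H2) depth=32
  + 0.0.0.0/0 (H0) depth=0
  + 113.128.0.0/12 (H3) depth=12
  del 4.4.66.0/24 (clear depth 24)
  + 4.4.66.96/28 (H2) depth=28
  del 4.4.66.96/28 (clear depth 28)
  + 113.140.0.0/14 (H3) depth=14
  lookup 113.140.115.191: bits 01110001100011000111001110111111 walk d0:H0→d1:-→d2:-→d3:-→d4:-→d5:-→d6:-→d7:-→d8:-→d9:-→d10:-→d11:-→d12:H3→d13:-→d14:H3→d15:-→d16:H0→d17:-→d18:-→d19:-→d20:-→d21:-→d22:-→d23:-→d24:-→d25:-→d26:-→d27:-→d28:-→d29:-→d30:-→d31:-→d32:H2 -> H2
  lookup 53.188.5.192: bits 001 walk d0:H0→d1:-→d2:-→d3:- -> H0
  + 143.182.80.0/20 (H3) depth=20
  lookup 113.128.0.61: bits 011100011000 walk d0:H0→d1:-→d2:-→d3:-→d4:-→d5:-→d6:-→d7:-→d8:-→d9:-→d10:-→d11:-→d12:H3 -> H3
  lookup 4.4.64.12: bits 0000010000000100010000 walk d0:H0→d1:-→d2:-→d3:-→d4:-→d5:-→d6:-→d7:-→d8:-→d9:-→d10:-→d11:-→d12:-→d13:-→d14:-→d15:-→d16:-→d17:-→d18:-→d19:-→d20:H4→d21:-→d22:- -> H4
  + 0.0.0.0/1 (H3) depth=1
  lookup 32.2.88.137: bits 0010000000000010010110001000 walk d0:H0→d1:H3→d2:-→d3:-→d4:-→d5:-→d6:-→d7:-→d8:-→d9:-→d10:-→d11:-→d12:-→d13:-→d14:-→d15:-→d16:-→d17:-→d18:-→d19:-→d20:-→d21:-→d22:-→d23:-→d24:H2→d25:-→d26:-→d27:-→d28:H4 -> H4
  lookup 143.182.80.147: bits 1000111110110110010100 walk d0:H0→d1:-→d2:-→d3:-→d4:-→d5:-→d6:-→d7:-→d8:-→d9:-→d10:-→d11:-→d12:-→d13:-→d14:-→d15:-→d16:-→d17:-→d18:-→d19:-→d20:H3→d21:-→d22:- -> H3
  lookup 32.2.88.0: bits 001000000000001001011000 walk d0:H0→d1:H3→d2:-→d3:-→d4:-→d5:-→d6:-→d7:-→d8:-→d9:-→d10:-→d11:-→d12:-→d13:-→d14:-→d15:-→d16:-→d17:-→d18:-→d19:-→d20:-→d21:-→d22:-→d23:-→d24:H2 -> H2
  lookup 0.2.88.0: bits 00000 walk d0:H0→d1:H3→d2:-→d3:-→d4:-→d5:- -> H3

== LOOKUPS ==
["no-route","H2","H1","H2","H0","H3","H4","H4","H3","H2","H3"]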